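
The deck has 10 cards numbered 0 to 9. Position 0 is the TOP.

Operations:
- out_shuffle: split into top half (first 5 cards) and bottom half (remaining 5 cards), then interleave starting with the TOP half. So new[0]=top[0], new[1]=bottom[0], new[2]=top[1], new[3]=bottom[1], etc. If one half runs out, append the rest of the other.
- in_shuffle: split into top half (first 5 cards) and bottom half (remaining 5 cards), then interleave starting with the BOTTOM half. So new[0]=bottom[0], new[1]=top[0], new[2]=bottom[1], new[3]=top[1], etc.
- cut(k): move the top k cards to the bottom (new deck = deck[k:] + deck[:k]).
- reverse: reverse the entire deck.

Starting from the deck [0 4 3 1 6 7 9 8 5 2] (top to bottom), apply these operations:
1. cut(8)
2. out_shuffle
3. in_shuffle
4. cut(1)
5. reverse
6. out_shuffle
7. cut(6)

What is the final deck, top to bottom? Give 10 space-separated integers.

Answer: 6 4 3 5 7 2 0 9 8 1

Derivation:
After op 1 (cut(8)): [5 2 0 4 3 1 6 7 9 8]
After op 2 (out_shuffle): [5 1 2 6 0 7 4 9 3 8]
After op 3 (in_shuffle): [7 5 4 1 9 2 3 6 8 0]
After op 4 (cut(1)): [5 4 1 9 2 3 6 8 0 7]
After op 5 (reverse): [7 0 8 6 3 2 9 1 4 5]
After op 6 (out_shuffle): [7 2 0 9 8 1 6 4 3 5]
After op 7 (cut(6)): [6 4 3 5 7 2 0 9 8 1]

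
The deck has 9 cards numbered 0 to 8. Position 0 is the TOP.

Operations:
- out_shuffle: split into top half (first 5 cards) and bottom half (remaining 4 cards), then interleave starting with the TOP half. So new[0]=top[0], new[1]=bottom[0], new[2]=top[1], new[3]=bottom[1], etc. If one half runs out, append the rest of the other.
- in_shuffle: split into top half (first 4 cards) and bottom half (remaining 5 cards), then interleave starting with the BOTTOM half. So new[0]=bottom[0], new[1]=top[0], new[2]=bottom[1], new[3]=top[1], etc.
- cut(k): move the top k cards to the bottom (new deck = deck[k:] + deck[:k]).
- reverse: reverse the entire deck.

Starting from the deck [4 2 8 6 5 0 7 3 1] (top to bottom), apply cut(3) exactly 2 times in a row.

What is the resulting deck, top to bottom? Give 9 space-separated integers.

After op 1 (cut(3)): [6 5 0 7 3 1 4 2 8]
After op 2 (cut(3)): [7 3 1 4 2 8 6 5 0]

Answer: 7 3 1 4 2 8 6 5 0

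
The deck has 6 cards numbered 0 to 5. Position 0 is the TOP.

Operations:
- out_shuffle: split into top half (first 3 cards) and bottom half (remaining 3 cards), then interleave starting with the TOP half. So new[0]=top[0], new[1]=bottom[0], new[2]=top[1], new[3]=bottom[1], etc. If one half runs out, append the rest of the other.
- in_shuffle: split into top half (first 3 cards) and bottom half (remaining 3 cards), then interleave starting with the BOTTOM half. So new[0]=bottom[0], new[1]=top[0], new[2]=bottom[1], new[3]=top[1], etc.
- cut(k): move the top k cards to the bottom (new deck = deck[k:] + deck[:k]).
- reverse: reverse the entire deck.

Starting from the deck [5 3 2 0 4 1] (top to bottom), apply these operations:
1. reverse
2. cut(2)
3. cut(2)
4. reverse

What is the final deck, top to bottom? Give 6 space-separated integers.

After op 1 (reverse): [1 4 0 2 3 5]
After op 2 (cut(2)): [0 2 3 5 1 4]
After op 3 (cut(2)): [3 5 1 4 0 2]
After op 4 (reverse): [2 0 4 1 5 3]

Answer: 2 0 4 1 5 3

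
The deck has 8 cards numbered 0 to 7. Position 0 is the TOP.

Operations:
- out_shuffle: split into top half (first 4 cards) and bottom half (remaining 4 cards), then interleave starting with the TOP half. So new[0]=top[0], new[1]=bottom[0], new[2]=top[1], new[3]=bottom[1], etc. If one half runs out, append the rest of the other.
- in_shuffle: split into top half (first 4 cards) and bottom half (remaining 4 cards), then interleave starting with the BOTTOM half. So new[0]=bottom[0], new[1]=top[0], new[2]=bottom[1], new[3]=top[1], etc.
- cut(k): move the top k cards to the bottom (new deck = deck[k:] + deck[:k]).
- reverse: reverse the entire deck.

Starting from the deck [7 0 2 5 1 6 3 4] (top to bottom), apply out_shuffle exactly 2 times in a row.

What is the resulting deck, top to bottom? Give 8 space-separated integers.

After op 1 (out_shuffle): [7 1 0 6 2 3 5 4]
After op 2 (out_shuffle): [7 2 1 3 0 5 6 4]

Answer: 7 2 1 3 0 5 6 4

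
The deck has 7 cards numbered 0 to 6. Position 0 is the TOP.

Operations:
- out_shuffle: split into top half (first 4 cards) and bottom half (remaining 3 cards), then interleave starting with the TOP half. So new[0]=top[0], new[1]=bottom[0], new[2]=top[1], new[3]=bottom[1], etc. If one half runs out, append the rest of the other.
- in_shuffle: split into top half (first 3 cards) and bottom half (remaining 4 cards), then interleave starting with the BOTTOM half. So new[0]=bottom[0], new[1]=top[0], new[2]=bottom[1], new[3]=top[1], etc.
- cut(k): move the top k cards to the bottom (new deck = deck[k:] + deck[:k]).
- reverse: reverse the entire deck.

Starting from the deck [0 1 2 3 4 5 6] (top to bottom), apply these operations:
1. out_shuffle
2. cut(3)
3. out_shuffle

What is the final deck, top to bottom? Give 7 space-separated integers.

Answer: 5 0 2 4 6 1 3

Derivation:
After op 1 (out_shuffle): [0 4 1 5 2 6 3]
After op 2 (cut(3)): [5 2 6 3 0 4 1]
After op 3 (out_shuffle): [5 0 2 4 6 1 3]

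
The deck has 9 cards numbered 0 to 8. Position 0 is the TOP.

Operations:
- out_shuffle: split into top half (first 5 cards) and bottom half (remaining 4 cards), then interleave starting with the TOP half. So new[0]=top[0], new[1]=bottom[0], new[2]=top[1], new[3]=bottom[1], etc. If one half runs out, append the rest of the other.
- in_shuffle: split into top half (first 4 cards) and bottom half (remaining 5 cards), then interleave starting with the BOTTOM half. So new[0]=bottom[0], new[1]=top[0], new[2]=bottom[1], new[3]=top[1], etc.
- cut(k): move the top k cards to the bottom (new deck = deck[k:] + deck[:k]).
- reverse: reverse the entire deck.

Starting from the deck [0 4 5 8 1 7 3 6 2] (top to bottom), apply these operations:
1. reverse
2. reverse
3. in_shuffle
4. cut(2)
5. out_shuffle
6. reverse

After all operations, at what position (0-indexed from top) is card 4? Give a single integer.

After op 1 (reverse): [2 6 3 7 1 8 5 4 0]
After op 2 (reverse): [0 4 5 8 1 7 3 6 2]
After op 3 (in_shuffle): [1 0 7 4 3 5 6 8 2]
After op 4 (cut(2)): [7 4 3 5 6 8 2 1 0]
After op 5 (out_shuffle): [7 8 4 2 3 1 5 0 6]
After op 6 (reverse): [6 0 5 1 3 2 4 8 7]
Card 4 is at position 6.

Answer: 6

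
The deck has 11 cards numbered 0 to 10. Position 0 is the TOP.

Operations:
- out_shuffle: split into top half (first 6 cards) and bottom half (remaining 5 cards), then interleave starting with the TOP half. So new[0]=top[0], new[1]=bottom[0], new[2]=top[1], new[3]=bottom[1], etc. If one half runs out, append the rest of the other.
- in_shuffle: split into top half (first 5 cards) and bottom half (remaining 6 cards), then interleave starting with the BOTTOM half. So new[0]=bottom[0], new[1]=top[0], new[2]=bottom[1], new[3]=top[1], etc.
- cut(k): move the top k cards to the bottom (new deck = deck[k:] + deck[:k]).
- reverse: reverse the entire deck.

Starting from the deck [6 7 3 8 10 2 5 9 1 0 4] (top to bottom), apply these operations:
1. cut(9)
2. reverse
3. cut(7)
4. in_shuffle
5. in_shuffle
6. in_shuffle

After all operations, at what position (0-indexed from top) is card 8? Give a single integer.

Answer: 2

Derivation:
After op 1 (cut(9)): [0 4 6 7 3 8 10 2 5 9 1]
After op 2 (reverse): [1 9 5 2 10 8 3 7 6 4 0]
After op 3 (cut(7)): [7 6 4 0 1 9 5 2 10 8 3]
After op 4 (in_shuffle): [9 7 5 6 2 4 10 0 8 1 3]
After op 5 (in_shuffle): [4 9 10 7 0 5 8 6 1 2 3]
After op 6 (in_shuffle): [5 4 8 9 6 10 1 7 2 0 3]
Card 8 is at position 2.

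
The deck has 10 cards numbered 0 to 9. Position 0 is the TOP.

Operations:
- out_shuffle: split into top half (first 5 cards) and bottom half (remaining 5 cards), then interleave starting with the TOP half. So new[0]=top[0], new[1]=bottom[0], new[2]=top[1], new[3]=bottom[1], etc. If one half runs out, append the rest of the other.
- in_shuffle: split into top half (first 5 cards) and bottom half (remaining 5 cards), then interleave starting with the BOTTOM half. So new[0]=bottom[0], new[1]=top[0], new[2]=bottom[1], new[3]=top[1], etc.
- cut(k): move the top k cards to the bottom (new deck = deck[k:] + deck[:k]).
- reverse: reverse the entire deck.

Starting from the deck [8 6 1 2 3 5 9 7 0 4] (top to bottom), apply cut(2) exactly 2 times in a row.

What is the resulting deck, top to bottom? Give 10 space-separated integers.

After op 1 (cut(2)): [1 2 3 5 9 7 0 4 8 6]
After op 2 (cut(2)): [3 5 9 7 0 4 8 6 1 2]

Answer: 3 5 9 7 0 4 8 6 1 2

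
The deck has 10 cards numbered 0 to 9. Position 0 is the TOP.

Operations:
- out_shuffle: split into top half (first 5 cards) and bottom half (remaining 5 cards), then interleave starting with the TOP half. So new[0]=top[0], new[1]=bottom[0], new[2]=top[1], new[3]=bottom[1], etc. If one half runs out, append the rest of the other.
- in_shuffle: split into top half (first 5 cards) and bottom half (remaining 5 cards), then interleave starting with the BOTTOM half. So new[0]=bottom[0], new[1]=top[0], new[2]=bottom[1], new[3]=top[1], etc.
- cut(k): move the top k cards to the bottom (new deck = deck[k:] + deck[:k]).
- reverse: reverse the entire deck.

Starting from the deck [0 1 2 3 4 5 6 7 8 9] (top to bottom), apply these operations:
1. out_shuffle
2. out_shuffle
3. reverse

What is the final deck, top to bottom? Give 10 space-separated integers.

After op 1 (out_shuffle): [0 5 1 6 2 7 3 8 4 9]
After op 2 (out_shuffle): [0 7 5 3 1 8 6 4 2 9]
After op 3 (reverse): [9 2 4 6 8 1 3 5 7 0]

Answer: 9 2 4 6 8 1 3 5 7 0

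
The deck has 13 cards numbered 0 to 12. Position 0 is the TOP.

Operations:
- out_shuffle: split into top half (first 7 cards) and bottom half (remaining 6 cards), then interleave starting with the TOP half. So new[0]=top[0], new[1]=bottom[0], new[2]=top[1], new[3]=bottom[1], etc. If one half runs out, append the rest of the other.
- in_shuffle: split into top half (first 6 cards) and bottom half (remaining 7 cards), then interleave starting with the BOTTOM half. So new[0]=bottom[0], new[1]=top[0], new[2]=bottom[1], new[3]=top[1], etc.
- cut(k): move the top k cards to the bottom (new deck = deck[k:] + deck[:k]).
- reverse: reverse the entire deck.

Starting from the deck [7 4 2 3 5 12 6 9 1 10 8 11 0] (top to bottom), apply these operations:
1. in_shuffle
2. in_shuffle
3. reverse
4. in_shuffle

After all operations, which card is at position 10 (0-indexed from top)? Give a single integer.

After op 1 (in_shuffle): [6 7 9 4 1 2 10 3 8 5 11 12 0]
After op 2 (in_shuffle): [10 6 3 7 8 9 5 4 11 1 12 2 0]
After op 3 (reverse): [0 2 12 1 11 4 5 9 8 7 3 6 10]
After op 4 (in_shuffle): [5 0 9 2 8 12 7 1 3 11 6 4 10]
Position 10: card 6.

Answer: 6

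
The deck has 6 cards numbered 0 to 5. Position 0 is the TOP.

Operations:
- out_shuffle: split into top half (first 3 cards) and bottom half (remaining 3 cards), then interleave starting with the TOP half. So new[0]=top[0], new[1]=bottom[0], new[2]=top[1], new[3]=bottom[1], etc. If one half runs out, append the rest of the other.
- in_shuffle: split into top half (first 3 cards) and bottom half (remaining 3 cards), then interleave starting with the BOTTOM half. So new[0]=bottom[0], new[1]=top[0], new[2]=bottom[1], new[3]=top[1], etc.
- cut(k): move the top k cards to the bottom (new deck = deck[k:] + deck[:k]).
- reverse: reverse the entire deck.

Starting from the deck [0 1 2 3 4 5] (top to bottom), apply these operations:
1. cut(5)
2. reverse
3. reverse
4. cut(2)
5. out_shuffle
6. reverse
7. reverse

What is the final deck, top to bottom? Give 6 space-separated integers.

After op 1 (cut(5)): [5 0 1 2 3 4]
After op 2 (reverse): [4 3 2 1 0 5]
After op 3 (reverse): [5 0 1 2 3 4]
After op 4 (cut(2)): [1 2 3 4 5 0]
After op 5 (out_shuffle): [1 4 2 5 3 0]
After op 6 (reverse): [0 3 5 2 4 1]
After op 7 (reverse): [1 4 2 5 3 0]

Answer: 1 4 2 5 3 0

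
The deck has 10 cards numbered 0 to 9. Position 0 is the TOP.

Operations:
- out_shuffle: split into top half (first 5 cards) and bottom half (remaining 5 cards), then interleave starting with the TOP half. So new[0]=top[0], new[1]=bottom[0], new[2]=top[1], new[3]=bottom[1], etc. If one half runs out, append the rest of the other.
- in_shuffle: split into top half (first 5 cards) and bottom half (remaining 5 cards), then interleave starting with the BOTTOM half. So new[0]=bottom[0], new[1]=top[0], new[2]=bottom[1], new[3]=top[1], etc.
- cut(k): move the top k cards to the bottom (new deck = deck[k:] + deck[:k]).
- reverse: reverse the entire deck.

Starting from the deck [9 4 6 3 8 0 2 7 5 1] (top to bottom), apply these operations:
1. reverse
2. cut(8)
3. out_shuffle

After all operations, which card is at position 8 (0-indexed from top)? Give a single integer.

After op 1 (reverse): [1 5 7 2 0 8 3 6 4 9]
After op 2 (cut(8)): [4 9 1 5 7 2 0 8 3 6]
After op 3 (out_shuffle): [4 2 9 0 1 8 5 3 7 6]
Position 8: card 7.

Answer: 7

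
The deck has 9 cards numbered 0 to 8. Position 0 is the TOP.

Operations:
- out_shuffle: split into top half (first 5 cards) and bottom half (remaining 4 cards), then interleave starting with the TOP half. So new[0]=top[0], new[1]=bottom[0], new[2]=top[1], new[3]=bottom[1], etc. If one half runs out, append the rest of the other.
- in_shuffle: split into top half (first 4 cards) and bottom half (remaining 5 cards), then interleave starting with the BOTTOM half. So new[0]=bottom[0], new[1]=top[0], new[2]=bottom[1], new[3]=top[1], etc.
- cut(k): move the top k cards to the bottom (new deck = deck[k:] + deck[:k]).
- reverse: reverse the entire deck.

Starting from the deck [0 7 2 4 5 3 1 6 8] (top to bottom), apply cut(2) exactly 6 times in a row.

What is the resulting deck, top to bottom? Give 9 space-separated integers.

After op 1 (cut(2)): [2 4 5 3 1 6 8 0 7]
After op 2 (cut(2)): [5 3 1 6 8 0 7 2 4]
After op 3 (cut(2)): [1 6 8 0 7 2 4 5 3]
After op 4 (cut(2)): [8 0 7 2 4 5 3 1 6]
After op 5 (cut(2)): [7 2 4 5 3 1 6 8 0]
After op 6 (cut(2)): [4 5 3 1 6 8 0 7 2]

Answer: 4 5 3 1 6 8 0 7 2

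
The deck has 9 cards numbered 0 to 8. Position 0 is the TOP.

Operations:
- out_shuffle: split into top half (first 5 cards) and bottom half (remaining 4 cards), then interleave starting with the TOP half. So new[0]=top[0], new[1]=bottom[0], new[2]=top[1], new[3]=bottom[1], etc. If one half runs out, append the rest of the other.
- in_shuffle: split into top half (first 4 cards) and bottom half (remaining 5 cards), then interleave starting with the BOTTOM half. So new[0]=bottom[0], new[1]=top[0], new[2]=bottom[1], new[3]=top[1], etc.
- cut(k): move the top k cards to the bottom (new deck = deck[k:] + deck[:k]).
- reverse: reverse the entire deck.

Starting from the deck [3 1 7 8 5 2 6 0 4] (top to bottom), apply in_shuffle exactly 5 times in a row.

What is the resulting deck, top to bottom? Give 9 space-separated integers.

After op 1 (in_shuffle): [5 3 2 1 6 7 0 8 4]
After op 2 (in_shuffle): [6 5 7 3 0 2 8 1 4]
After op 3 (in_shuffle): [0 6 2 5 8 7 1 3 4]
After op 4 (in_shuffle): [8 0 7 6 1 2 3 5 4]
After op 5 (in_shuffle): [1 8 2 0 3 7 5 6 4]

Answer: 1 8 2 0 3 7 5 6 4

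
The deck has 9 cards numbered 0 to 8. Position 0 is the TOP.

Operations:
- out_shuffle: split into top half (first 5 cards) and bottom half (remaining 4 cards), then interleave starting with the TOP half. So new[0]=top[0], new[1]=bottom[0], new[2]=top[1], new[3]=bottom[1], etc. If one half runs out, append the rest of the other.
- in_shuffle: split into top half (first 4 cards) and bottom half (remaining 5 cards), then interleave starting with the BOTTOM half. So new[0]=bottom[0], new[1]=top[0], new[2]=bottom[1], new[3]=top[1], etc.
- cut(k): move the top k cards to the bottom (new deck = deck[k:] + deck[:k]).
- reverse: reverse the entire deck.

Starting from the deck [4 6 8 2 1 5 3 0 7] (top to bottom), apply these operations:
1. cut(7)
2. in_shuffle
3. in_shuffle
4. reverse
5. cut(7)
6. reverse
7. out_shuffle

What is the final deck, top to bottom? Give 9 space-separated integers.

Answer: 4 7 0 3 5 1 2 8 6

Derivation:
After op 1 (cut(7)): [0 7 4 6 8 2 1 5 3]
After op 2 (in_shuffle): [8 0 2 7 1 4 5 6 3]
After op 3 (in_shuffle): [1 8 4 0 5 2 6 7 3]
After op 4 (reverse): [3 7 6 2 5 0 4 8 1]
After op 5 (cut(7)): [8 1 3 7 6 2 5 0 4]
After op 6 (reverse): [4 0 5 2 6 7 3 1 8]
After op 7 (out_shuffle): [4 7 0 3 5 1 2 8 6]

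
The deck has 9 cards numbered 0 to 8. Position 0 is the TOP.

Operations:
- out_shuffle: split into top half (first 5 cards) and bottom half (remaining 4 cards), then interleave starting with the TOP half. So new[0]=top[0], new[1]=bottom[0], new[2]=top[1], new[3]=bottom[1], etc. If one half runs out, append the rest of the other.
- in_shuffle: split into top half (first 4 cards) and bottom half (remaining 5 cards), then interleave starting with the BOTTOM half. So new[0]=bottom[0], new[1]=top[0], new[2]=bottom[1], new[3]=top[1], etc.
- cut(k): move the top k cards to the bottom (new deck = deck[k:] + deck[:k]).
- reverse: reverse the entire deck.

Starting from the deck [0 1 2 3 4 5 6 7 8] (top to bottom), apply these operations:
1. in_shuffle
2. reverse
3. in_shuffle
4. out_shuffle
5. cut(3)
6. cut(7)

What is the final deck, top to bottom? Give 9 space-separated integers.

Answer: 7 8 0 1 2 3 4 5 6

Derivation:
After op 1 (in_shuffle): [4 0 5 1 6 2 7 3 8]
After op 2 (reverse): [8 3 7 2 6 1 5 0 4]
After op 3 (in_shuffle): [6 8 1 3 5 7 0 2 4]
After op 4 (out_shuffle): [6 7 8 0 1 2 3 4 5]
After op 5 (cut(3)): [0 1 2 3 4 5 6 7 8]
After op 6 (cut(7)): [7 8 0 1 2 3 4 5 6]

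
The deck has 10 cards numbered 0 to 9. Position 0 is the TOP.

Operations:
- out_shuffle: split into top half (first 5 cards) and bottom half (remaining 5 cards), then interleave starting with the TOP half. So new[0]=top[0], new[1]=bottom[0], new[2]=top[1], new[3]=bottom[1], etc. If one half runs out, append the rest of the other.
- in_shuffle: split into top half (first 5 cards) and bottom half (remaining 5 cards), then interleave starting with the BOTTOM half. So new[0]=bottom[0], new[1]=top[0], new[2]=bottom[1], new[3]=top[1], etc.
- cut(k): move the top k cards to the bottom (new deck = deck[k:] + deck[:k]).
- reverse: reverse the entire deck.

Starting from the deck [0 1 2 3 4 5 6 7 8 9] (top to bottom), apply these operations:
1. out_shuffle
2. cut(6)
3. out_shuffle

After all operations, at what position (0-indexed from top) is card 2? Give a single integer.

Answer: 7

Derivation:
After op 1 (out_shuffle): [0 5 1 6 2 7 3 8 4 9]
After op 2 (cut(6)): [3 8 4 9 0 5 1 6 2 7]
After op 3 (out_shuffle): [3 5 8 1 4 6 9 2 0 7]
Card 2 is at position 7.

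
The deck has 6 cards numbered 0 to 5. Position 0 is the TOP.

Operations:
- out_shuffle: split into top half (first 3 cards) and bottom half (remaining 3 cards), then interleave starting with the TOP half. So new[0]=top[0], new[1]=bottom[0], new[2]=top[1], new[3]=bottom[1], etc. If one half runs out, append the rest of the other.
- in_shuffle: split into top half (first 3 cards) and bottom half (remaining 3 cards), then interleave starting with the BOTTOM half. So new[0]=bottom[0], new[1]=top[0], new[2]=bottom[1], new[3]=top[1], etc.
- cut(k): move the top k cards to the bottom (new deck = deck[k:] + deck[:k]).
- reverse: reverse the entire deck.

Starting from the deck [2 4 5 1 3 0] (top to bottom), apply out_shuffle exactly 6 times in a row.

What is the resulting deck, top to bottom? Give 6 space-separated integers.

Answer: 2 3 1 5 4 0

Derivation:
After op 1 (out_shuffle): [2 1 4 3 5 0]
After op 2 (out_shuffle): [2 3 1 5 4 0]
After op 3 (out_shuffle): [2 5 3 4 1 0]
After op 4 (out_shuffle): [2 4 5 1 3 0]
After op 5 (out_shuffle): [2 1 4 3 5 0]
After op 6 (out_shuffle): [2 3 1 5 4 0]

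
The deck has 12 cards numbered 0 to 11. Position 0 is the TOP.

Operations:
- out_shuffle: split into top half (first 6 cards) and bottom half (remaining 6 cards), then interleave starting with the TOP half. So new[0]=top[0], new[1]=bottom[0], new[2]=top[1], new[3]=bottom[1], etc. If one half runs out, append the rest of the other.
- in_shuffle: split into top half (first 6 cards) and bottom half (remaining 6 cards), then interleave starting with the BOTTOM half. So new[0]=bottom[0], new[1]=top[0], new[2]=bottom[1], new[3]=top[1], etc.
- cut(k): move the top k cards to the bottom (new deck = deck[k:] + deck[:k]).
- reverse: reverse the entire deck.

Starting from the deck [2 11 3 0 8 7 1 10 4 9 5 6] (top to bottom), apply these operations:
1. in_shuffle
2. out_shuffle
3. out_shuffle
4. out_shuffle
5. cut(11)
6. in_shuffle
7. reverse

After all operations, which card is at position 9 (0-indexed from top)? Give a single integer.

After op 1 (in_shuffle): [1 2 10 11 4 3 9 0 5 8 6 7]
After op 2 (out_shuffle): [1 9 2 0 10 5 11 8 4 6 3 7]
After op 3 (out_shuffle): [1 11 9 8 2 4 0 6 10 3 5 7]
After op 4 (out_shuffle): [1 0 11 6 9 10 8 3 2 5 4 7]
After op 5 (cut(11)): [7 1 0 11 6 9 10 8 3 2 5 4]
After op 6 (in_shuffle): [10 7 8 1 3 0 2 11 5 6 4 9]
After op 7 (reverse): [9 4 6 5 11 2 0 3 1 8 7 10]
Position 9: card 8.

Answer: 8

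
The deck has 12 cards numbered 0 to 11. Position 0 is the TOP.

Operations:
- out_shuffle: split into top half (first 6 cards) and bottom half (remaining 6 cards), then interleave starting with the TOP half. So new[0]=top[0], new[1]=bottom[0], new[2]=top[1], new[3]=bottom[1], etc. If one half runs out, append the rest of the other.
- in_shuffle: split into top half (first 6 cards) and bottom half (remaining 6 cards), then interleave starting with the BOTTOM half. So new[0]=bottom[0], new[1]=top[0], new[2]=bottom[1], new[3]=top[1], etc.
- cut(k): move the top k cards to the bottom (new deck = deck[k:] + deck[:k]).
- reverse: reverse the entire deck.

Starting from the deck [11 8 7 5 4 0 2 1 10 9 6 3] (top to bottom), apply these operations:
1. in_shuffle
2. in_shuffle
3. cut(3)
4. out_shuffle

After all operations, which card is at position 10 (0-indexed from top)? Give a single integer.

Answer: 3

Derivation:
After op 1 (in_shuffle): [2 11 1 8 10 7 9 5 6 4 3 0]
After op 2 (in_shuffle): [9 2 5 11 6 1 4 8 3 10 0 7]
After op 3 (cut(3)): [11 6 1 4 8 3 10 0 7 9 2 5]
After op 4 (out_shuffle): [11 10 6 0 1 7 4 9 8 2 3 5]
Position 10: card 3.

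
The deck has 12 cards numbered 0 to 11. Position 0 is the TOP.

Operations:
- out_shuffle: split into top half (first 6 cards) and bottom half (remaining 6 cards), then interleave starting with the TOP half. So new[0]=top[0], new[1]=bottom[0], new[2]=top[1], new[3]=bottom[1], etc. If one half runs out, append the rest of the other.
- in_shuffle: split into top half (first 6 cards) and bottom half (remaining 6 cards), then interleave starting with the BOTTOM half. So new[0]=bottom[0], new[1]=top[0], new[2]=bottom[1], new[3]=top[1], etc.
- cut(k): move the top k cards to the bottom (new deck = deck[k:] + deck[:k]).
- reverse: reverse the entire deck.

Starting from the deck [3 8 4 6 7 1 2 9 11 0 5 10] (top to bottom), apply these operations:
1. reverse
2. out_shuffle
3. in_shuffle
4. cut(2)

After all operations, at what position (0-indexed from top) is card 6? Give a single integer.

After op 1 (reverse): [10 5 0 11 9 2 1 7 6 4 8 3]
After op 2 (out_shuffle): [10 1 5 7 0 6 11 4 9 8 2 3]
After op 3 (in_shuffle): [11 10 4 1 9 5 8 7 2 0 3 6]
After op 4 (cut(2)): [4 1 9 5 8 7 2 0 3 6 11 10]
Card 6 is at position 9.

Answer: 9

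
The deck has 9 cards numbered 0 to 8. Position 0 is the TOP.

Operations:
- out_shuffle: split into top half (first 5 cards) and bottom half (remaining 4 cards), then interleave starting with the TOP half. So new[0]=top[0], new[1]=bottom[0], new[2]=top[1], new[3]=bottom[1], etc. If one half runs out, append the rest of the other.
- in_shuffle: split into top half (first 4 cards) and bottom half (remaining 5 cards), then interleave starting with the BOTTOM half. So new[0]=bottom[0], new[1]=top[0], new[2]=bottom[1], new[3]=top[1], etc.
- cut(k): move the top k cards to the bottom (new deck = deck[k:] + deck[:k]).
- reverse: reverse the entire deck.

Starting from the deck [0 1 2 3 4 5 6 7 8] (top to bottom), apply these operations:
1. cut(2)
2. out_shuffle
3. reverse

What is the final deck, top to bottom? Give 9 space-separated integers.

Answer: 6 1 5 0 4 8 3 7 2

Derivation:
After op 1 (cut(2)): [2 3 4 5 6 7 8 0 1]
After op 2 (out_shuffle): [2 7 3 8 4 0 5 1 6]
After op 3 (reverse): [6 1 5 0 4 8 3 7 2]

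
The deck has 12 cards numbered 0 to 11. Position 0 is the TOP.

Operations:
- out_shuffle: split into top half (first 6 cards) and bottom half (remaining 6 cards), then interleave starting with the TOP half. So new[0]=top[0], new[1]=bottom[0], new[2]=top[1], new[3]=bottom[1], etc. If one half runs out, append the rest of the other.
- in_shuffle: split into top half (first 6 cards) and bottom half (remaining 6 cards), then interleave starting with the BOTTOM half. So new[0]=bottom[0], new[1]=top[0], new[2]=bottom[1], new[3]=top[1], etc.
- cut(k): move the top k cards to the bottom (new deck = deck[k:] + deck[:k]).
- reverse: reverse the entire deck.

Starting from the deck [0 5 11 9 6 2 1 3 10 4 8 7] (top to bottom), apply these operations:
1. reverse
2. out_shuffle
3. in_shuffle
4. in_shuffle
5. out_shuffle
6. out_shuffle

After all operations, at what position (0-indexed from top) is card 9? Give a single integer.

After op 1 (reverse): [7 8 4 10 3 1 2 6 9 11 5 0]
After op 2 (out_shuffle): [7 2 8 6 4 9 10 11 3 5 1 0]
After op 3 (in_shuffle): [10 7 11 2 3 8 5 6 1 4 0 9]
After op 4 (in_shuffle): [5 10 6 7 1 11 4 2 0 3 9 8]
After op 5 (out_shuffle): [5 4 10 2 6 0 7 3 1 9 11 8]
After op 6 (out_shuffle): [5 7 4 3 10 1 2 9 6 11 0 8]
Card 9 is at position 7.

Answer: 7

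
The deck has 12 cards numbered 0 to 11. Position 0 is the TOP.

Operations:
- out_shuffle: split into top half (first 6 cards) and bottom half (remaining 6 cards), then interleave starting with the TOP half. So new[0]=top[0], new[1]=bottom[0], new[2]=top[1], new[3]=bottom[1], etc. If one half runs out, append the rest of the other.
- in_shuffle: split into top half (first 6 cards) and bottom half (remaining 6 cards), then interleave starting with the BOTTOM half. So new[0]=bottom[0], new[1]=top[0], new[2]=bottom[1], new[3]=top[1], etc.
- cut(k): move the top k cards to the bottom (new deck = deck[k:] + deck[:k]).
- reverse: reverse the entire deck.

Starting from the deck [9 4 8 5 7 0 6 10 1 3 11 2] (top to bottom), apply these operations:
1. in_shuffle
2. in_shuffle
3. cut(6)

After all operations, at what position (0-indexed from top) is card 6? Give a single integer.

After op 1 (in_shuffle): [6 9 10 4 1 8 3 5 11 7 2 0]
After op 2 (in_shuffle): [3 6 5 9 11 10 7 4 2 1 0 8]
After op 3 (cut(6)): [7 4 2 1 0 8 3 6 5 9 11 10]
Card 6 is at position 7.

Answer: 7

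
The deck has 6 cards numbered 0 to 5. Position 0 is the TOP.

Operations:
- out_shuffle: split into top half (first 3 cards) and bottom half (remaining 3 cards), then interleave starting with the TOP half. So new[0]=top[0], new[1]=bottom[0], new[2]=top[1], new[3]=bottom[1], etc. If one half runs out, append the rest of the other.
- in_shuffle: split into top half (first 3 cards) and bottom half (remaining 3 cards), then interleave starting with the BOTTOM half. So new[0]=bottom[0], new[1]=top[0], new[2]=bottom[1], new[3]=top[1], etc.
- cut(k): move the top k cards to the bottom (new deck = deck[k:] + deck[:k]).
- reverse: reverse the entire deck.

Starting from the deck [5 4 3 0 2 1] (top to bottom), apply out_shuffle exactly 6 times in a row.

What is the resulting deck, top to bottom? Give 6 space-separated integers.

Answer: 5 2 0 3 4 1

Derivation:
After op 1 (out_shuffle): [5 0 4 2 3 1]
After op 2 (out_shuffle): [5 2 0 3 4 1]
After op 3 (out_shuffle): [5 3 2 4 0 1]
After op 4 (out_shuffle): [5 4 3 0 2 1]
After op 5 (out_shuffle): [5 0 4 2 3 1]
After op 6 (out_shuffle): [5 2 0 3 4 1]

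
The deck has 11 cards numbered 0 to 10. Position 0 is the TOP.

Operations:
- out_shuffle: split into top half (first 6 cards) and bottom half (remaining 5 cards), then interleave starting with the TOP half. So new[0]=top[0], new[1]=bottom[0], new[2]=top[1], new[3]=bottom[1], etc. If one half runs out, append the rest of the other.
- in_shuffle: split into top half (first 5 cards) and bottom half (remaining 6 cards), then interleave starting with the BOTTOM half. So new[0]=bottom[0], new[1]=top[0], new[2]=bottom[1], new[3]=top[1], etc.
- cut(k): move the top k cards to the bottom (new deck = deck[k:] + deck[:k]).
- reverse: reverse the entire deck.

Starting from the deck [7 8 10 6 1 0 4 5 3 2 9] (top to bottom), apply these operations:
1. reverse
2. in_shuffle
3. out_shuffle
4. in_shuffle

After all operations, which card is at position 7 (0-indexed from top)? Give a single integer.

After op 1 (reverse): [9 2 3 5 4 0 1 6 10 8 7]
After op 2 (in_shuffle): [0 9 1 2 6 3 10 5 8 4 7]
After op 3 (out_shuffle): [0 10 9 5 1 8 2 4 6 7 3]
After op 4 (in_shuffle): [8 0 2 10 4 9 6 5 7 1 3]
Position 7: card 5.

Answer: 5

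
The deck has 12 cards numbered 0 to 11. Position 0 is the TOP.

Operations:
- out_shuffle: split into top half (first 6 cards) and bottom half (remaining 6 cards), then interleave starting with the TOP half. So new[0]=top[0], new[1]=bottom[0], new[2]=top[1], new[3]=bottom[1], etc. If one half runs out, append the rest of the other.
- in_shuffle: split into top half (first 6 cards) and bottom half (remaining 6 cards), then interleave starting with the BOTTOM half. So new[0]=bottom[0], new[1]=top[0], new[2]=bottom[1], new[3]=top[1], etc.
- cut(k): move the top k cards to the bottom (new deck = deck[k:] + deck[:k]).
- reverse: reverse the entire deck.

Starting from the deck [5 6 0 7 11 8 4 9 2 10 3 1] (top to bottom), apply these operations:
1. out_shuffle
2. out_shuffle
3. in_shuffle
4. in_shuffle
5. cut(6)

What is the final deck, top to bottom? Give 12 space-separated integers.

After op 1 (out_shuffle): [5 4 6 9 0 2 7 10 11 3 8 1]
After op 2 (out_shuffle): [5 7 4 10 6 11 9 3 0 8 2 1]
After op 3 (in_shuffle): [9 5 3 7 0 4 8 10 2 6 1 11]
After op 4 (in_shuffle): [8 9 10 5 2 3 6 7 1 0 11 4]
After op 5 (cut(6)): [6 7 1 0 11 4 8 9 10 5 2 3]

Answer: 6 7 1 0 11 4 8 9 10 5 2 3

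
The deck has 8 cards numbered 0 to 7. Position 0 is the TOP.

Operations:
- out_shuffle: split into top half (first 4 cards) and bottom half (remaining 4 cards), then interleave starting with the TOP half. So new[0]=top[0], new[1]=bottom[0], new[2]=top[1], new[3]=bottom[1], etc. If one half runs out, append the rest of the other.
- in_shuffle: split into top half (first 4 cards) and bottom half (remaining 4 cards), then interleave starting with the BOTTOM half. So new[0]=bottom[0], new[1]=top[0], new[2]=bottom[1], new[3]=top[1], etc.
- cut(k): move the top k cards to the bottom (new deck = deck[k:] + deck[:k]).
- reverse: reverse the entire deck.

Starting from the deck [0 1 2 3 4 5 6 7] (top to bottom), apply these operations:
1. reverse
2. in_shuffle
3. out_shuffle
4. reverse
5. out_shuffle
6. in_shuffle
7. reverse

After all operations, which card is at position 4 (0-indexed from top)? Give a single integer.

After op 1 (reverse): [7 6 5 4 3 2 1 0]
After op 2 (in_shuffle): [3 7 2 6 1 5 0 4]
After op 3 (out_shuffle): [3 1 7 5 2 0 6 4]
After op 4 (reverse): [4 6 0 2 5 7 1 3]
After op 5 (out_shuffle): [4 5 6 7 0 1 2 3]
After op 6 (in_shuffle): [0 4 1 5 2 6 3 7]
After op 7 (reverse): [7 3 6 2 5 1 4 0]
Position 4: card 5.

Answer: 5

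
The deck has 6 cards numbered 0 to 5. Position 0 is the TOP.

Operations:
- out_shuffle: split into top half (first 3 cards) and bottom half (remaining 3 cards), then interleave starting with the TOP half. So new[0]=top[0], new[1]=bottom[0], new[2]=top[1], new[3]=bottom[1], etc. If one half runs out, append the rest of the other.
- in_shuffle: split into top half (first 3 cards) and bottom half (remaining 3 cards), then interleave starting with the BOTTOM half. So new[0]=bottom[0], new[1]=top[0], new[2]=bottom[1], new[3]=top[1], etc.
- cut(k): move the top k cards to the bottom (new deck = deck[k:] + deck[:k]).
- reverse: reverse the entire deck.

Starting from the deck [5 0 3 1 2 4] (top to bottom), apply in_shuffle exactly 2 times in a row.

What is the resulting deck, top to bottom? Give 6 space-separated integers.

Answer: 0 1 4 5 3 2

Derivation:
After op 1 (in_shuffle): [1 5 2 0 4 3]
After op 2 (in_shuffle): [0 1 4 5 3 2]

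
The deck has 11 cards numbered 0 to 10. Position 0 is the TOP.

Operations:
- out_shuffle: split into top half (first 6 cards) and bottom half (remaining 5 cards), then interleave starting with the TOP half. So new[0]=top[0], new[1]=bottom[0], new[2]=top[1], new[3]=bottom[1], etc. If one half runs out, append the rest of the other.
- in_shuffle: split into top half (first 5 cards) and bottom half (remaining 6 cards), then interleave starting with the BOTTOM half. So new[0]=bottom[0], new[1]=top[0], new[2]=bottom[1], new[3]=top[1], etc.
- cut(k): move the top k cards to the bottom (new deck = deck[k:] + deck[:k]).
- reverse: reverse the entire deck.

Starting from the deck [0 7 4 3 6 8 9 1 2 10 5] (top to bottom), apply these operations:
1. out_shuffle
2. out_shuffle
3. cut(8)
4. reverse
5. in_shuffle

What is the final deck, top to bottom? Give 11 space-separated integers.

Answer: 9 5 3 1 0 6 2 7 8 10 4

Derivation:
After op 1 (out_shuffle): [0 9 7 1 4 2 3 10 6 5 8]
After op 2 (out_shuffle): [0 3 9 10 7 6 1 5 4 8 2]
After op 3 (cut(8)): [4 8 2 0 3 9 10 7 6 1 5]
After op 4 (reverse): [5 1 6 7 10 9 3 0 2 8 4]
After op 5 (in_shuffle): [9 5 3 1 0 6 2 7 8 10 4]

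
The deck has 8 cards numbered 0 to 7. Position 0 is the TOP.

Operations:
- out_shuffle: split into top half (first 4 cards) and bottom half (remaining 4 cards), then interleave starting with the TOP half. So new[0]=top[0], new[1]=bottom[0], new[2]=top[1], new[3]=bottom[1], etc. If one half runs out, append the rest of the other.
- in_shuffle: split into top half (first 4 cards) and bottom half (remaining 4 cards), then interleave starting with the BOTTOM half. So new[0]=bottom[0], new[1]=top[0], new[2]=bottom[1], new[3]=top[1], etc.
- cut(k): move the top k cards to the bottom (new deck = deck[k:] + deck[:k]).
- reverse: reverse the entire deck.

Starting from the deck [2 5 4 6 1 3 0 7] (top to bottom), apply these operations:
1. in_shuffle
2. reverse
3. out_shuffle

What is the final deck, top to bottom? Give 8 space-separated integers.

Answer: 6 5 7 3 4 2 0 1

Derivation:
After op 1 (in_shuffle): [1 2 3 5 0 4 7 6]
After op 2 (reverse): [6 7 4 0 5 3 2 1]
After op 3 (out_shuffle): [6 5 7 3 4 2 0 1]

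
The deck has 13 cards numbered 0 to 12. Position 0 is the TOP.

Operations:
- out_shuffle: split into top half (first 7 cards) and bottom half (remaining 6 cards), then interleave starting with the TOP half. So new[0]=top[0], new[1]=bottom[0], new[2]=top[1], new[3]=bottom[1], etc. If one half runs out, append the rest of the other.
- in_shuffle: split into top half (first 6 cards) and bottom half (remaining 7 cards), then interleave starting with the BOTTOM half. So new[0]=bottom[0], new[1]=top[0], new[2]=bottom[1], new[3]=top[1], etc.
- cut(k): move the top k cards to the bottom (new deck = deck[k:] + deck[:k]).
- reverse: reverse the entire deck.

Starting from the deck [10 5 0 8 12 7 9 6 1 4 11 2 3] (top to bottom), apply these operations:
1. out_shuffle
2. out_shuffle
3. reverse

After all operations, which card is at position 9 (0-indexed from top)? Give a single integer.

Answer: 12

Derivation:
After op 1 (out_shuffle): [10 6 5 1 0 4 8 11 12 2 7 3 9]
After op 2 (out_shuffle): [10 11 6 12 5 2 1 7 0 3 4 9 8]
After op 3 (reverse): [8 9 4 3 0 7 1 2 5 12 6 11 10]
Position 9: card 12.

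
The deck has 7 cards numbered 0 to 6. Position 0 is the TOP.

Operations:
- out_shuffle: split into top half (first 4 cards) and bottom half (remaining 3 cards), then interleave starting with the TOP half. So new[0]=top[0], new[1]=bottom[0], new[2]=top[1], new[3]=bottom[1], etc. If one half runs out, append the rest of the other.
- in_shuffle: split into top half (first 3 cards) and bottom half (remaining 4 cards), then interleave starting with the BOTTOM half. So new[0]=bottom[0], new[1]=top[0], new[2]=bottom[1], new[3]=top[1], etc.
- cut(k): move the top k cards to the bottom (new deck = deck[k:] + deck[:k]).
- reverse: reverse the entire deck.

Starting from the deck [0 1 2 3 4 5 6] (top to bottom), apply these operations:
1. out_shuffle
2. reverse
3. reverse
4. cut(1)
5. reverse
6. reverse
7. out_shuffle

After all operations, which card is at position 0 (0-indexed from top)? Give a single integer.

After op 1 (out_shuffle): [0 4 1 5 2 6 3]
After op 2 (reverse): [3 6 2 5 1 4 0]
After op 3 (reverse): [0 4 1 5 2 6 3]
After op 4 (cut(1)): [4 1 5 2 6 3 0]
After op 5 (reverse): [0 3 6 2 5 1 4]
After op 6 (reverse): [4 1 5 2 6 3 0]
After op 7 (out_shuffle): [4 6 1 3 5 0 2]
Position 0: card 4.

Answer: 4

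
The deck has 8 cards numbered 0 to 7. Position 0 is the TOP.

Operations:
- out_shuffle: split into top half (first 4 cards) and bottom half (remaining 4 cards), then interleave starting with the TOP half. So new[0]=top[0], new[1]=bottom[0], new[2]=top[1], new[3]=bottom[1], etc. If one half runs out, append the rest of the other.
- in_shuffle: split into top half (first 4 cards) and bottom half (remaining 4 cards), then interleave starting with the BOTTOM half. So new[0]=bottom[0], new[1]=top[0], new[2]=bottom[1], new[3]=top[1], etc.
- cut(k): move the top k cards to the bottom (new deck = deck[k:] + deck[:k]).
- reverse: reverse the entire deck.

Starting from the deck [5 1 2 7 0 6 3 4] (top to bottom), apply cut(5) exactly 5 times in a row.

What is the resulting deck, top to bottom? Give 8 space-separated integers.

Answer: 1 2 7 0 6 3 4 5

Derivation:
After op 1 (cut(5)): [6 3 4 5 1 2 7 0]
After op 2 (cut(5)): [2 7 0 6 3 4 5 1]
After op 3 (cut(5)): [4 5 1 2 7 0 6 3]
After op 4 (cut(5)): [0 6 3 4 5 1 2 7]
After op 5 (cut(5)): [1 2 7 0 6 3 4 5]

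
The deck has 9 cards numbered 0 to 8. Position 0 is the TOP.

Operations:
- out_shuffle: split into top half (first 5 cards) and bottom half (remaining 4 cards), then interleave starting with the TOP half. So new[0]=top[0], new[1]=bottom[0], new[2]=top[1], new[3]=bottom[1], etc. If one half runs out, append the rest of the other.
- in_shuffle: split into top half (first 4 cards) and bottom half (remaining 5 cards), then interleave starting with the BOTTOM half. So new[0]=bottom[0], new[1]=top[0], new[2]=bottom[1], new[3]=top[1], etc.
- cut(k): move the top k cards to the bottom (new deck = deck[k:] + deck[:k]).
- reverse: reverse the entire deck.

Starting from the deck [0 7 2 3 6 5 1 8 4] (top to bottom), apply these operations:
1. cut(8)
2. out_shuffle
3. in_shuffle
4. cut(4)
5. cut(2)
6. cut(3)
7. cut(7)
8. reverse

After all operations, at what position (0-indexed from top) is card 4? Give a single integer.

Answer: 5

Derivation:
After op 1 (cut(8)): [4 0 7 2 3 6 5 1 8]
After op 2 (out_shuffle): [4 6 0 5 7 1 2 8 3]
After op 3 (in_shuffle): [7 4 1 6 2 0 8 5 3]
After op 4 (cut(4)): [2 0 8 5 3 7 4 1 6]
After op 5 (cut(2)): [8 5 3 7 4 1 6 2 0]
After op 6 (cut(3)): [7 4 1 6 2 0 8 5 3]
After op 7 (cut(7)): [5 3 7 4 1 6 2 0 8]
After op 8 (reverse): [8 0 2 6 1 4 7 3 5]
Card 4 is at position 5.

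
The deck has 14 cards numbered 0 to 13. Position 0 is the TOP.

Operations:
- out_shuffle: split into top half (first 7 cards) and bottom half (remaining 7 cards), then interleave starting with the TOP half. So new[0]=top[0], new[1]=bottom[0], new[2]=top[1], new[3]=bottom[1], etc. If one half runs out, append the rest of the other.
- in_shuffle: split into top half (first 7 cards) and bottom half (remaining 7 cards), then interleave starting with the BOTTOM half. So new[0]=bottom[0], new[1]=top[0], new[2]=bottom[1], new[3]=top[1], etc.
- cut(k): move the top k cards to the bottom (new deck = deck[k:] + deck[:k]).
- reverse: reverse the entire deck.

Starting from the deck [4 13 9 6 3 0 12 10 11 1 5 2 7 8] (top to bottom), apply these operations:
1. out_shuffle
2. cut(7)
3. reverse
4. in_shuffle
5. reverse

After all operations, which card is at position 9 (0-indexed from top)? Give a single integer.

Answer: 7

Derivation:
After op 1 (out_shuffle): [4 10 13 11 9 1 6 5 3 2 0 7 12 8]
After op 2 (cut(7)): [5 3 2 0 7 12 8 4 10 13 11 9 1 6]
After op 3 (reverse): [6 1 9 11 13 10 4 8 12 7 0 2 3 5]
After op 4 (in_shuffle): [8 6 12 1 7 9 0 11 2 13 3 10 5 4]
After op 5 (reverse): [4 5 10 3 13 2 11 0 9 7 1 12 6 8]
Position 9: card 7.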